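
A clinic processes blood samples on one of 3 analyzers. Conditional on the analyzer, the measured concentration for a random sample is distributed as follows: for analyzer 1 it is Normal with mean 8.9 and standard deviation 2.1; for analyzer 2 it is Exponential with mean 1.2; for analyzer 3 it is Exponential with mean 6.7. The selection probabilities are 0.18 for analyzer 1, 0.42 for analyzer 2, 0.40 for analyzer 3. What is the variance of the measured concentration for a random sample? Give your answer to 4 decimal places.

29.2674

Per component, 1: μ=8.9, E[X²]=83.62; 2: μ=1.2, E[X²]=2.88; 3: μ=6.7, E[X²]=89.78.
E[X] = 0.18·8.9 + 0.42·1.2 + 0.4·6.7 = 4.786.
E[X²] = 0.18·83.62 + 0.42·2.88 + 0.4·89.78 = 52.1732.
Var(X) = E[X²] − (E[X])² = 52.1732 − 22.9058 = 29.2674.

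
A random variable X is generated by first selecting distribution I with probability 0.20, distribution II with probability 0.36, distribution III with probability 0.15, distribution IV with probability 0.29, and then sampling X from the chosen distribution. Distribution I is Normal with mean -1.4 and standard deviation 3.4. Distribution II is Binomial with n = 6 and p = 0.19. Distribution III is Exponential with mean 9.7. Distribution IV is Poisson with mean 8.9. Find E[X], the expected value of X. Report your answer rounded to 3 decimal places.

Component means — I: -1.4; II: 1.14; III: 9.7; IV: 8.9.
E[X] = 0.2·-1.4 + 0.36·1.14 + 0.15·9.7 + 0.29·8.9 = 4.1664.

4.166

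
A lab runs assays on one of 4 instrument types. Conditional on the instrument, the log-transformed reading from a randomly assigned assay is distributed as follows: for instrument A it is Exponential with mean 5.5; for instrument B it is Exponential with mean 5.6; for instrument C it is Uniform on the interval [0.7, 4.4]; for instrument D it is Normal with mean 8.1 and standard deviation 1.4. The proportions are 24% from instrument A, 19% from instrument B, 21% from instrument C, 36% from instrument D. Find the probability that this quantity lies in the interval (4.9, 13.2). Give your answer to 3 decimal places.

0.494

Conditional on each instrument, P(4.9 < X < 13.2): A: 0.319565; B: 0.322172; C: 0; D: 0.98873.
By total probability, P(4.9 < X < 13.2) = 0.24·0.319565 + 0.19·0.322172 + 0.21·0 + 0.36·0.98873 = 0.493851.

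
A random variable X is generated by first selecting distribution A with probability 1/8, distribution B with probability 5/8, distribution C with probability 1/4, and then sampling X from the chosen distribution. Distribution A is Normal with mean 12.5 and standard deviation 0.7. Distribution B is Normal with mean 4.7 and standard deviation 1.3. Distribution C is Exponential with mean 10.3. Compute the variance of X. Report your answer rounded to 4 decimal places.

Per component, A: μ=12.5, E[X²]=156.74; B: μ=4.7, E[X²]=23.78; C: μ=10.3, E[X²]=212.18.
E[X] = 0.125·12.5 + 0.625·4.7 + 0.25·10.3 = 7.075.
E[X²] = 0.125·156.74 + 0.625·23.78 + 0.25·212.18 = 87.5.
Var(X) = E[X²] − (E[X])² = 87.5 − 50.0556 = 37.4444.

37.4444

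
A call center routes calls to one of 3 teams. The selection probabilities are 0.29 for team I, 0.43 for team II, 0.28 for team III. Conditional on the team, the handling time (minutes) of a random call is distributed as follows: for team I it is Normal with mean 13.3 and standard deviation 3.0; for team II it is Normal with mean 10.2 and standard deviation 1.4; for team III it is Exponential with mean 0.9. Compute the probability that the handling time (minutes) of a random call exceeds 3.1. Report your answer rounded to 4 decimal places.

Conditional on each team, P(X > 3.1): I: 0.999663; II: 1; III: 0.0319225.
By total probability, P(X > 3.1) = 0.29·0.999663 + 0.43·1 + 0.28·0.0319225 = 0.728841.

0.7288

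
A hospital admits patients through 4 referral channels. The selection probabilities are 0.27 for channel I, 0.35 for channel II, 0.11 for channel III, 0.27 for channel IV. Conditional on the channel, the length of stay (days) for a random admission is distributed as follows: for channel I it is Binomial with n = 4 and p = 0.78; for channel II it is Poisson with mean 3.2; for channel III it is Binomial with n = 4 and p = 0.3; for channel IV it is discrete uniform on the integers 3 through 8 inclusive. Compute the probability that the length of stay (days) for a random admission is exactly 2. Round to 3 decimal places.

Conditional on each channel, P(X = 2): I: 0.176679; II: 0.208702; III: 0.2646; IV: 0.
By total probability, P(X = 2) = 0.27·0.176679 + 0.35·0.208702 + 0.11·0.2646 + 0.27·0 = 0.149855.

0.150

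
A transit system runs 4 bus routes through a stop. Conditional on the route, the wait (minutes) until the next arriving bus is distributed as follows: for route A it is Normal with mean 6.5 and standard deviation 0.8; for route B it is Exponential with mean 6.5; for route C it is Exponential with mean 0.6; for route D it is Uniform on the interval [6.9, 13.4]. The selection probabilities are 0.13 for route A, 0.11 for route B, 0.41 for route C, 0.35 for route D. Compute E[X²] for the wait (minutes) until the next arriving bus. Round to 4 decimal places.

For each component E[X²] = Var + (mean)², giving A: 42.89; B: 84.5; C: 0.72; D: 106.543.
Overall E[X²] = 0.13·42.89 + 0.11·84.5 + 0.41·0.72 + 0.35·106.543 = 52.4561.

52.4561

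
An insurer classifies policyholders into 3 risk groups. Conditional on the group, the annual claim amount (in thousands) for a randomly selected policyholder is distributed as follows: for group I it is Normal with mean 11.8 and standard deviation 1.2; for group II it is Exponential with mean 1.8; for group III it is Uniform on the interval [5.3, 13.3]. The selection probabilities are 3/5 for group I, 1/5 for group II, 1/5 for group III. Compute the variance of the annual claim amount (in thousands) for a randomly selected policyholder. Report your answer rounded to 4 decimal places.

17.5787

Per component, I: μ=11.8, E[X²]=140.68; II: μ=1.8, E[X²]=6.48; III: μ=9.3, E[X²]=91.8233.
E[X] = 0.6·11.8 + 0.2·1.8 + 0.2·9.3 = 9.3.
E[X²] = 0.6·140.68 + 0.2·6.48 + 0.2·91.8233 = 104.069.
Var(X) = E[X²] − (E[X])² = 104.069 − 86.49 = 17.5787.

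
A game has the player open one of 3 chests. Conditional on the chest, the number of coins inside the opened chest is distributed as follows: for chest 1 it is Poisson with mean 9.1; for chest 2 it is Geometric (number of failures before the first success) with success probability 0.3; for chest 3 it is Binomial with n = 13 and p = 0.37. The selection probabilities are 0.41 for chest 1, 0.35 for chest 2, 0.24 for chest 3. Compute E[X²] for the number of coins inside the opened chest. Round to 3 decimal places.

For each component E[X²] = Var + (mean)², giving 1: 91.91; 2: 13.2222; 3: 26.1664.
Overall E[X²] = 0.41·91.91 + 0.35·13.2222 + 0.24·26.1664 = 48.5908.

48.591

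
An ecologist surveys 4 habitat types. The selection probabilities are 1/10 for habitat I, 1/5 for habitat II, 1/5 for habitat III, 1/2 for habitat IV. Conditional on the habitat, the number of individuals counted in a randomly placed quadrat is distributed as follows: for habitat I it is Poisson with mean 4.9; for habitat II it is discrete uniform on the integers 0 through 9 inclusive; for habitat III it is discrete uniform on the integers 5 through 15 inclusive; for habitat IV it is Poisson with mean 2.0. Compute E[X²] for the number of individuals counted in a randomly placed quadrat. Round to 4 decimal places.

33.5910

For each component E[X²] = Var + (mean)², giving I: 28.91; II: 28.5; III: 110; IV: 6.
Overall E[X²] = 0.1·28.91 + 0.2·28.5 + 0.2·110 + 0.5·6 = 33.591.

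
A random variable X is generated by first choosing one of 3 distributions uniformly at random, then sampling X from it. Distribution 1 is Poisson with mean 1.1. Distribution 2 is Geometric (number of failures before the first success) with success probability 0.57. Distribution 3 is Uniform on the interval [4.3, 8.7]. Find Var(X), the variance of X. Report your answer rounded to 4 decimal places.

8.2669

Per component, 1: μ=1.1, E[X²]=2.31; 2: μ=0.754386, E[X²]=1.89258; 3: μ=6.5, E[X²]=43.8633.
E[X] = 0.333333·1.1 + 0.333333·0.754386 + 0.333333·6.5 = 2.7848.
E[X²] = 0.333333·2.31 + 0.333333·1.89258 + 0.333333·43.8633 = 16.022.
Var(X) = E[X²] − (E[X])² = 16.022 − 7.75508 = 8.26689.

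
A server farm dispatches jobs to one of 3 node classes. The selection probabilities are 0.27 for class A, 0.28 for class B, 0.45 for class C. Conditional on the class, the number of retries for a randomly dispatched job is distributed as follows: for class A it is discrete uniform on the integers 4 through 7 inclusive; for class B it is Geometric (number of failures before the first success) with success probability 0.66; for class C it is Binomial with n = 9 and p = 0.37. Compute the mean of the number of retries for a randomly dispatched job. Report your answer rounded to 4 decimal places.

3.1277

Component means — A: 5.5; B: 0.515152; C: 3.33.
E[X] = 0.27·5.5 + 0.28·0.515152 + 0.45·3.33 = 3.12774.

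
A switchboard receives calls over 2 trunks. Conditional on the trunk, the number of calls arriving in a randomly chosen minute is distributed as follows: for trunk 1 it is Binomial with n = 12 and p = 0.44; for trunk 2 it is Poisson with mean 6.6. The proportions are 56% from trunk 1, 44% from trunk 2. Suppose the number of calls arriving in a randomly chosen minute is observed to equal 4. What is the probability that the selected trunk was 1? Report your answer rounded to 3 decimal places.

Likelihoods P(X=4 | ·): 1: 0.17944; 2: 0.107553.
Posterior ∝ prior × likelihood. Numerator for 1: 0.56·0.17944 = 0.100487.
Normalizing constant: 0.56·0.17944 + 0.44·0.107553 = 0.14781.
P(1 | observation) = 0.100487 / 0.14781 = 0.679837.

0.680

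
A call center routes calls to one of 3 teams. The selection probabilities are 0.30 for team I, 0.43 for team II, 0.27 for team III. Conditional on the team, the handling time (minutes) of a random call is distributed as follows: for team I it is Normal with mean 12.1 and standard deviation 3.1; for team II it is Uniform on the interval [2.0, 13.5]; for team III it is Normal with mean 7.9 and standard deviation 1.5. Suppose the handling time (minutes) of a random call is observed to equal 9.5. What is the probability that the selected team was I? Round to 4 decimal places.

0.2582

Likelihoods f(9.5 | ·): I: 0.0905315; II: 0.0869565; III: 0.150575.
Posterior ∝ prior × likelihood. Numerator for I: 0.3·0.0905315 = 0.0271594.
Normalizing constant: 0.3·0.0905315 + 0.43·0.0869565 + 0.27·0.150575 = 0.105206.
P(I | observation) = 0.0271594 / 0.105206 = 0.258155.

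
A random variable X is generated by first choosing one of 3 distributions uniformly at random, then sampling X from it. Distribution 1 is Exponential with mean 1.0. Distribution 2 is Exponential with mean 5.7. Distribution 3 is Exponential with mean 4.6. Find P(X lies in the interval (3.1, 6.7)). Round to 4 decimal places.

Conditional on each component, P(3.1 < X < 6.7): 1: 0.0438183; 2: 0.27182; 3: 0.276665.
By total probability, P(3.1 < X < 6.7) = 0.333333·0.0438183 + 0.333333·0.27182 + 0.333333·0.276665 = 0.197434.

0.1974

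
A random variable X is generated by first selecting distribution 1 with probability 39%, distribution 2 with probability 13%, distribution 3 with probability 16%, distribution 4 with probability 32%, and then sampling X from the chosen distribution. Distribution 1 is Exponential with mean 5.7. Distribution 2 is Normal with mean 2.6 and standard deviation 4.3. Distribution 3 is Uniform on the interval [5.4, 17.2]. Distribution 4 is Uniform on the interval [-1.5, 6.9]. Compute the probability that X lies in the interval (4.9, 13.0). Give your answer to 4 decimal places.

Conditional on each component, P(4.9 < X < 13.0): 1: 0.321098; 2: 0.288575; 3: 0.644068; 4: 0.238095.
By total probability, P(4.9 < X < 13.0) = 0.39·0.321098 + 0.13·0.288575 + 0.16·0.644068 + 0.32·0.238095 = 0.341984.

0.3420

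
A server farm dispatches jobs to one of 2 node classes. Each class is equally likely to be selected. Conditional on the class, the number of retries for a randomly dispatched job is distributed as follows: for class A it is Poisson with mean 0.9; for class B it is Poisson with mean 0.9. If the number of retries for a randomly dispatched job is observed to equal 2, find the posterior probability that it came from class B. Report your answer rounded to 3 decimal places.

0.500

Likelihoods P(X=2 | ·): A: 0.164661; B: 0.164661.
Posterior ∝ prior × likelihood. Numerator for B: 0.5·0.164661 = 0.0823304.
Normalizing constant: 0.5·0.164661 + 0.5·0.164661 = 0.164661.
P(B | observation) = 0.0823304 / 0.164661 = 0.5.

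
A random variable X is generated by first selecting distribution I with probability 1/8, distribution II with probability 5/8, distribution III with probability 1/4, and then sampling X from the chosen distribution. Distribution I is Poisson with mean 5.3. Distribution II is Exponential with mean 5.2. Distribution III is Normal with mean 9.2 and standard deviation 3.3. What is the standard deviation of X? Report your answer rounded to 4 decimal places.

Per component, I: μ=5.3, E[X²]=33.39; II: μ=5.2, E[X²]=54.08; III: μ=9.2, E[X²]=95.53.
E[X] = 0.125·5.3 + 0.625·5.2 + 0.25·9.2 = 6.2125.
E[X²] = 0.125·33.39 + 0.625·54.08 + 0.25·95.53 = 61.8563.
Var(X) = E[X²] − (E[X])² = 61.8563 − 38.5952 = 23.2611.
SD(X) = √23.2611 = 4.82298.

4.8230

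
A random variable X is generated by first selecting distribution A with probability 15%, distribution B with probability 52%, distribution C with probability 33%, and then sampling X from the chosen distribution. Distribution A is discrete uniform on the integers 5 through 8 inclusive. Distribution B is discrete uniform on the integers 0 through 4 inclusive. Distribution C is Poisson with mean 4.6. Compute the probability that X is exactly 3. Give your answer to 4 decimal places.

0.1578

Conditional on each component, P(X = 3): A: 0; B: 0.2; C: 0.163068.
By total probability, P(X = 3) = 0.15·0 + 0.52·0.2 + 0.33·0.163068 = 0.157812.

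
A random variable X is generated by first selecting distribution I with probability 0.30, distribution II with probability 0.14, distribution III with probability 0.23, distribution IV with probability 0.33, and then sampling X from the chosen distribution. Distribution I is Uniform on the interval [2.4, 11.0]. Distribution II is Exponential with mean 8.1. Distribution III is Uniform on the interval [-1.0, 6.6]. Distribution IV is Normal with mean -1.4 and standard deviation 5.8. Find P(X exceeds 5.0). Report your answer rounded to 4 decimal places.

Conditional on each component, P(X > 5.0): I: 0.697674; II: 0.539408; III: 0.210526; IV: 0.134916.
By total probability, P(X > 5.0) = 0.3·0.697674 + 0.14·0.539408 + 0.23·0.210526 + 0.33·0.134916 = 0.377763.

0.3778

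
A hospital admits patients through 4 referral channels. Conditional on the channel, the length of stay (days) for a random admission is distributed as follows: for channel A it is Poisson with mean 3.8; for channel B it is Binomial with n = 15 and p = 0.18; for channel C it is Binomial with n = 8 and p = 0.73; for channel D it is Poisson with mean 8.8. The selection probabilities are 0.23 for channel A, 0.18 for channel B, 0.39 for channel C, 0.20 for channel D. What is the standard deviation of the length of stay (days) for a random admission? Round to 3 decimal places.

2.817

Per component, A: μ=3.8, E[X²]=18.24; B: μ=2.7, E[X²]=9.504; C: μ=5.84, E[X²]=35.6824; D: μ=8.8, E[X²]=86.24.
E[X] = 0.23·3.8 + 0.18·2.7 + 0.39·5.84 + 0.2·8.8 = 5.3976.
E[X²] = 0.23·18.24 + 0.18·9.504 + 0.39·35.6824 + 0.2·86.24 = 37.0701.
Var(X) = E[X²] − (E[X])² = 37.0701 − 29.1341 = 7.93597.
SD(X) = √7.93597 = 2.81709.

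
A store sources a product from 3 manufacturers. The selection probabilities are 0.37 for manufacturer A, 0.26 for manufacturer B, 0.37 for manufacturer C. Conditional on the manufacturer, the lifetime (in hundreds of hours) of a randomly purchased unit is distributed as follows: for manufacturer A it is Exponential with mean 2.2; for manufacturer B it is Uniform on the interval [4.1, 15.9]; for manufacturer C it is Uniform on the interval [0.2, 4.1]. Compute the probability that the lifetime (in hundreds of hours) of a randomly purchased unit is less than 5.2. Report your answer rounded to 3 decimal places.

Conditional on each manufacturer, P(X < 5.2): A: 0.905922; B: 0.0932203; C: 1.
By total probability, P(X < 5.2) = 0.37·0.905922 + 0.26·0.0932203 + 0.37·1 = 0.729429.

0.729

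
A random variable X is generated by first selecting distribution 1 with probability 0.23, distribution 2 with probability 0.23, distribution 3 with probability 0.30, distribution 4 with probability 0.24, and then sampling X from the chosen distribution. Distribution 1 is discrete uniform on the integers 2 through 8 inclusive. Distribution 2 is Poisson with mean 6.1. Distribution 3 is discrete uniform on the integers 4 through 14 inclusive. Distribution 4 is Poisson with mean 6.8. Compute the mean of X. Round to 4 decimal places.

Component means — 1: 5; 2: 6.1; 3: 9; 4: 6.8.
E[X] = 0.23·5 + 0.23·6.1 + 0.3·9 + 0.24·6.8 = 6.885.

6.8850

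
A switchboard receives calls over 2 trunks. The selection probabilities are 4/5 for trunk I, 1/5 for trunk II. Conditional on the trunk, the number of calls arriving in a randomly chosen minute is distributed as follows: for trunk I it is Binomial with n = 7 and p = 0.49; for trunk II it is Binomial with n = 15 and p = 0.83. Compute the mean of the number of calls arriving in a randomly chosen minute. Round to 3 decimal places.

5.234

Component means — I: 3.43; II: 12.45.
E[X] = 0.8·3.43 + 0.2·12.45 = 5.234.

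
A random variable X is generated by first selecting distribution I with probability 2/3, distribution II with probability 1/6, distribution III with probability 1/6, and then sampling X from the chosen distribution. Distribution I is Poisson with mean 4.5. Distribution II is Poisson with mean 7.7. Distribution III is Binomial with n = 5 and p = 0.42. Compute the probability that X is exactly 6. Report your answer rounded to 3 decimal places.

0.107

Conditional on each component, P(X = 6): I: 0.12812; II: 0.131082; III: 0.
By total probability, P(X = 6) = 0.666667·0.12812 + 0.166667·0.131082 + 0.166667·0 = 0.10726.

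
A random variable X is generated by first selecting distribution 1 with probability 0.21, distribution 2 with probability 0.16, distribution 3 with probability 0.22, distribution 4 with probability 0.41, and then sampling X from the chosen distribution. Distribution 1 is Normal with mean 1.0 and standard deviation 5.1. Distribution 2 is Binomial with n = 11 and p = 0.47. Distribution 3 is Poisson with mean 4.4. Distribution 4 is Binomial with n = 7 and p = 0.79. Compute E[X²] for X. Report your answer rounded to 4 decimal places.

For each component E[X²] = Var + (mean)², giving 1: 27.01; 2: 29.469; 3: 23.76; 4: 31.7422.
Overall E[X²] = 0.21·27.01 + 0.16·29.469 + 0.22·23.76 + 0.41·31.7422 = 28.6286.

28.6286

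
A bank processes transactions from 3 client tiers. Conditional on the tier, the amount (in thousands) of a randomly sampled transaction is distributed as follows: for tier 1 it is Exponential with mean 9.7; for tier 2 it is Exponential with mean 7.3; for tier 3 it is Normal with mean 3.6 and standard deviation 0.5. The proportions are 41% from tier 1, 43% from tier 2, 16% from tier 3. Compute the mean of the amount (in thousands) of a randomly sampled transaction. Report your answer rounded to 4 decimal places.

Component means — 1: 9.7; 2: 7.3; 3: 3.6.
E[X] = 0.41·9.7 + 0.43·7.3 + 0.16·3.6 = 7.692.

7.6920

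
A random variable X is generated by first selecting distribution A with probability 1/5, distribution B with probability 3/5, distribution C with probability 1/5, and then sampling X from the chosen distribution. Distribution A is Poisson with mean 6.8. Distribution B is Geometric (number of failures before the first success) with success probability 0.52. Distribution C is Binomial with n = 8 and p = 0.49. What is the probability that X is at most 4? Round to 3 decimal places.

Conditional on each component, P(X ≤ 4): A: 0.192031; B: 0.97452; C: 0.658366.
By total probability, P(X ≤ 4) = 0.2·0.192031 + 0.6·0.97452 + 0.2·0.658366 = 0.754791.

0.755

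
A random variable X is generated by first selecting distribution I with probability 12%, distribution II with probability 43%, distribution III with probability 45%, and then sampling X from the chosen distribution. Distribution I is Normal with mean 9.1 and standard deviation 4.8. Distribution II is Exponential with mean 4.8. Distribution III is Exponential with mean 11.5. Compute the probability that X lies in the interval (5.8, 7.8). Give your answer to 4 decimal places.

0.1048

Conditional on each component, P(5.8 < X < 7.8): I: 0.147376; II: 0.101783; III: 0.0964005.
By total probability, P(5.8 < X < 7.8) = 0.12·0.147376 + 0.43·0.101783 + 0.45·0.0964005 = 0.104832.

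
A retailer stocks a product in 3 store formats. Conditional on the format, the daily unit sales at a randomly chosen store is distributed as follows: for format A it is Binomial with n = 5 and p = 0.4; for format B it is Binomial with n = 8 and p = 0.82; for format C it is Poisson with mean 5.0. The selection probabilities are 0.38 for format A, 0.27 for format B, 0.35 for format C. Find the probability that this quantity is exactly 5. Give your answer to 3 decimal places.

0.098

Conditional on each format, P(X = 5): A: 0.01024; B: 0.121081; C: 0.175467.
By total probability, P(X = 5) = 0.38·0.01024 + 0.27·0.121081 + 0.35·0.175467 = 0.0979966.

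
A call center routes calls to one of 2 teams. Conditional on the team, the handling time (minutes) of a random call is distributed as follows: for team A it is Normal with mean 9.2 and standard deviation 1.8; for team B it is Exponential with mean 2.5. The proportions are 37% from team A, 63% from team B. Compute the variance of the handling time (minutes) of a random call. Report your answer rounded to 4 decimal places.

15.6002

Per component, A: μ=9.2, E[X²]=87.88; B: μ=2.5, E[X²]=12.5.
E[X] = 0.37·9.2 + 0.63·2.5 = 4.979.
E[X²] = 0.37·87.88 + 0.63·12.5 = 40.3906.
Var(X) = E[X²] − (E[X])² = 40.3906 − 24.7904 = 15.6002.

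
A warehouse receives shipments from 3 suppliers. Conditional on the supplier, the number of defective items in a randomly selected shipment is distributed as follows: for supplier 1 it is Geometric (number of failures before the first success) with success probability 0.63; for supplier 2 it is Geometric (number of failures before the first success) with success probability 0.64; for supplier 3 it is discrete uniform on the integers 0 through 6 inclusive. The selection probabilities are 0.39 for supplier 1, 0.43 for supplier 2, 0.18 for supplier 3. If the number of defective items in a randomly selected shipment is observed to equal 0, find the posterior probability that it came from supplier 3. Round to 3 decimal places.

Likelihoods P(X=0 | ·): 1: 0.63; 2: 0.64; 3: 0.142857.
Posterior ∝ prior × likelihood. Numerator for 3: 0.18·0.142857 = 0.0257143.
Normalizing constant: 0.39·0.63 + 0.43·0.64 + 0.18·0.142857 = 0.546614.
P(3 | observation) = 0.0257143 / 0.546614 = 0.0470428.

0.047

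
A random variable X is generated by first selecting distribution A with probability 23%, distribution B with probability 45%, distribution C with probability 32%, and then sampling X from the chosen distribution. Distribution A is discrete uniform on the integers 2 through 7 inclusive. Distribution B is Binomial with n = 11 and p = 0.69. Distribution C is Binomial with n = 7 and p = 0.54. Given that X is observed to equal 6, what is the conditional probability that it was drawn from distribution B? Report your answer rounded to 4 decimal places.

0.5014

Likelihoods P(X=6 | ·): A: 0.166667; B: 0.14274; C: 0.0798396.
Posterior ∝ prior × likelihood. Numerator for B: 0.45·0.14274 = 0.0642329.
Normalizing constant: 0.23·0.166667 + 0.45·0.14274 + 0.32·0.0798396 = 0.128115.
P(B | observation) = 0.0642329 / 0.128115 = 0.501369.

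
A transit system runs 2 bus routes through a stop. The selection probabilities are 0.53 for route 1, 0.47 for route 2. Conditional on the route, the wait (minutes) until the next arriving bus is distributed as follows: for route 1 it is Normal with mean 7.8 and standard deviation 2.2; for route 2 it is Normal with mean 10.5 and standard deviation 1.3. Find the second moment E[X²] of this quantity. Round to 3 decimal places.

For each component E[X²] = Var + (mean)², giving 1: 65.68; 2: 111.94.
Overall E[X²] = 0.53·65.68 + 0.47·111.94 = 87.4222.

87.422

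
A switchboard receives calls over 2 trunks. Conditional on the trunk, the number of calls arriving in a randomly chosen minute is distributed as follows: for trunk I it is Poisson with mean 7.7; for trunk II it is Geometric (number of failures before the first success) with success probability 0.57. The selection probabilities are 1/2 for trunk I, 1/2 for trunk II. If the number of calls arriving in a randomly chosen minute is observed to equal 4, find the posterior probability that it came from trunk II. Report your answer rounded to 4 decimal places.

0.2271

Likelihoods P(X=4 | ·): I: 0.0663261; II: 0.0194872.
Posterior ∝ prior × likelihood. Numerator for II: 0.5·0.0194872 = 0.00974358.
Normalizing constant: 0.5·0.0663261 + 0.5·0.0194872 = 0.0429066.
P(II | observation) = 0.00974358 / 0.0429066 = 0.227088.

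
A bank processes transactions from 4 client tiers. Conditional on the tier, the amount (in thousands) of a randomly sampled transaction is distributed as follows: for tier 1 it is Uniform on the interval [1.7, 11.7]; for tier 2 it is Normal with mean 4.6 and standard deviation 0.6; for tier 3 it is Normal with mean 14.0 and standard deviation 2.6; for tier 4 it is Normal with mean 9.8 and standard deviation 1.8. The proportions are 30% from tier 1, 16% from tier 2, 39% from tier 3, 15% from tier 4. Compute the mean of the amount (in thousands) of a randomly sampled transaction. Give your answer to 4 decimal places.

Component means — 1: 6.7; 2: 4.6; 3: 14; 4: 9.8.
E[X] = 0.3·6.7 + 0.16·4.6 + 0.39·14 + 0.15·9.8 = 9.676.

9.6760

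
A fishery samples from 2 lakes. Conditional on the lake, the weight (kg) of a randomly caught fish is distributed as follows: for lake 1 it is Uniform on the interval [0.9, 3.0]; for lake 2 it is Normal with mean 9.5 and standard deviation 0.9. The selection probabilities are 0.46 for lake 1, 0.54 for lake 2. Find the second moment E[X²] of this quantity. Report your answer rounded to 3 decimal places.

51.091

For each component E[X²] = Var + (mean)², giving 1: 4.17; 2: 91.06.
Overall E[X²] = 0.46·4.17 + 0.54·91.06 = 51.0906.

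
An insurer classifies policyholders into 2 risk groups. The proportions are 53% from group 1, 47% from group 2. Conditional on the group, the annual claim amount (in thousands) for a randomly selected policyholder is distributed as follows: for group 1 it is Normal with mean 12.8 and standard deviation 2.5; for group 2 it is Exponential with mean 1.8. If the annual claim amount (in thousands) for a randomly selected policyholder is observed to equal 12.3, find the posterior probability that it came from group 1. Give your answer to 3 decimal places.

Likelihoods f(12.3 | ·): 1: 0.156417; 2: 0.000598478.
Posterior ∝ prior × likelihood. Numerator for 1: 0.53·0.156417 = 0.0829011.
Normalizing constant: 0.53·0.156417 + 0.47·0.000598478 = 0.0831823.
P(1 | observation) = 0.0829011 / 0.0831823 = 0.996618.

0.997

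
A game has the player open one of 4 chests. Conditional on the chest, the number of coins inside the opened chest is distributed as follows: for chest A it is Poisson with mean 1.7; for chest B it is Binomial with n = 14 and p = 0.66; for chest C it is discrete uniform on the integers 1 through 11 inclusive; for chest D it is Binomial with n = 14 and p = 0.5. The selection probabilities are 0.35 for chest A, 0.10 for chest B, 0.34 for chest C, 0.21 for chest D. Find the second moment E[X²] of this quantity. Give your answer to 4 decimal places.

37.1234

For each component E[X²] = Var + (mean)², giving A: 4.59; B: 88.5192; C: 46; D: 52.5.
Overall E[X²] = 0.35·4.59 + 0.1·88.5192 + 0.34·46 + 0.21·52.5 = 37.1234.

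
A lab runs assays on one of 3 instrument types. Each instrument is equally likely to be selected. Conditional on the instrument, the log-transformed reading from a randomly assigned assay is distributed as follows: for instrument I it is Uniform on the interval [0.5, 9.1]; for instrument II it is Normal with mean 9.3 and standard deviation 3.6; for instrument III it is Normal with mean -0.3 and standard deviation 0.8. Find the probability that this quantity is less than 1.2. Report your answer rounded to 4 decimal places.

0.3544

Conditional on each instrument, P(X < 1.2): I: 0.0813953; II: 0.0122245; III: 0.969604.
By total probability, P(X < 1.2) = 0.333333·0.0813953 + 0.333333·0.0122245 + 0.333333·0.969604 = 0.354408.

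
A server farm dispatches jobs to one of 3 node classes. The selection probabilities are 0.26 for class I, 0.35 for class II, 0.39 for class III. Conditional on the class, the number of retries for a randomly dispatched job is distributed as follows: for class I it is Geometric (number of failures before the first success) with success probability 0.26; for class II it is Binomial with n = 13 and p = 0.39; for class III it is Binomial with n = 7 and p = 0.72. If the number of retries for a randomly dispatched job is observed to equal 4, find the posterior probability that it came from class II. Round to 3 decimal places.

0.402

Likelihoods P(X=4 | ·): I: 0.0779651; II: 0.193434; III: 0.206477.
Posterior ∝ prior × likelihood. Numerator for II: 0.35·0.193434 = 0.0677019.
Normalizing constant: 0.26·0.0779651 + 0.35·0.193434 + 0.39·0.206477 = 0.168499.
P(II | observation) = 0.0677019 / 0.168499 = 0.401794.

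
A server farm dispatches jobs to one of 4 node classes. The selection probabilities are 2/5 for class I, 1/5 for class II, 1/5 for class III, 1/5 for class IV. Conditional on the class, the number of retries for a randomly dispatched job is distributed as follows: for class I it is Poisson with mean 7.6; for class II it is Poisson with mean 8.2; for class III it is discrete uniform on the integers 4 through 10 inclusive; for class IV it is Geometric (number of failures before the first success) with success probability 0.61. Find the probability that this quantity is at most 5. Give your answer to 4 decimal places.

0.3834

Conditional on each class, P(X ≤ 5): I: 0.230681; II: 0.173594; III: 0.285714; IV: 0.996481.
By total probability, P(X ≤ 5) = 0.4·0.230681 + 0.2·0.173594 + 0.2·0.285714 + 0.2·0.996481 = 0.38343.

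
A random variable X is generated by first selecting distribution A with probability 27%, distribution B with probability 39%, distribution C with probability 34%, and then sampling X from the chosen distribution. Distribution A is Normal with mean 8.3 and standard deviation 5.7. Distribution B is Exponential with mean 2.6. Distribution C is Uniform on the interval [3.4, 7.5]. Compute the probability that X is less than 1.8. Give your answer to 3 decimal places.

Conditional on each component, P(X < 1.8): A: 0.12707; B: 0.49958; C: 0.
By total probability, P(X < 1.8) = 0.27·0.12707 + 0.39·0.49958 + 0.34·0 = 0.229145.

0.229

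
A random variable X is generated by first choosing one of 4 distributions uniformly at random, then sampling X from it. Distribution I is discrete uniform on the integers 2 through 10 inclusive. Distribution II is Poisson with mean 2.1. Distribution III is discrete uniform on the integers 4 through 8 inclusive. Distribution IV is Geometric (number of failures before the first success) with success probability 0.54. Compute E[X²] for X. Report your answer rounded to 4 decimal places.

For each component E[X²] = Var + (mean)², giving I: 42.6667; II: 6.51; III: 38; IV: 2.30316.
Overall E[X²] = 0.25·42.6667 + 0.25·6.51 + 0.25·38 + 0.25·2.30316 = 22.37.

22.3700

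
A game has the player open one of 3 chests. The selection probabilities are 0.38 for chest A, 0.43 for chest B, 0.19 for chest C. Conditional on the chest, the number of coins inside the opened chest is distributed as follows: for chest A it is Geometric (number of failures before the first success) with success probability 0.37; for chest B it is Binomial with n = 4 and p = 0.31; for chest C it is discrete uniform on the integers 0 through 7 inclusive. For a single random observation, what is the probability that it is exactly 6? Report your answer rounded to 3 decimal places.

0.033

Conditional on each chest, P(X = 6): A: 0.0231337; B: 0; C: 0.125.
By total probability, P(X = 6) = 0.38·0.0231337 + 0.43·0 + 0.19·0.125 = 0.0325408.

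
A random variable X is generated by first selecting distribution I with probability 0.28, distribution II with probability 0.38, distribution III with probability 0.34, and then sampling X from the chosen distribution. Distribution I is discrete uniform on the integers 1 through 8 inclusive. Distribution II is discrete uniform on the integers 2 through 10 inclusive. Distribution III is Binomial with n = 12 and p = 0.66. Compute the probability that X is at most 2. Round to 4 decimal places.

Conditional on each component, P(X ≤ 2): I: 0.25; II: 0.111111; III: 0.000651476.
By total probability, P(X ≤ 2) = 0.28·0.25 + 0.38·0.111111 + 0.34·0.000651476 = 0.112444.

0.1124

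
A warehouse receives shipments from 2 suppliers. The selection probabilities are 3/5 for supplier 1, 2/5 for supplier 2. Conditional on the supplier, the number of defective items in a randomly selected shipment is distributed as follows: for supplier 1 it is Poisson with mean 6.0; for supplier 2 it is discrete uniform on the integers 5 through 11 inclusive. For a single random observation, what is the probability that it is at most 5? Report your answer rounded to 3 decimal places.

Conditional on each supplier, P(X ≤ 5): 1: 0.44568; 2: 0.142857.
By total probability, P(X ≤ 5) = 0.6·0.44568 + 0.4·0.142857 = 0.324551.

0.325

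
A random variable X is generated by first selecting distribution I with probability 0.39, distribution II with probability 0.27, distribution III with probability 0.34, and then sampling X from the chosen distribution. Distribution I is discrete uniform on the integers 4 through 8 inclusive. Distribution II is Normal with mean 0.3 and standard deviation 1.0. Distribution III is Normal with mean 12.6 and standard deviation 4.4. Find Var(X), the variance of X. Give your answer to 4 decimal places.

30.7181

Per component, I: μ=6, E[X²]=38; II: μ=0.3, E[X²]=1.09; III: μ=12.6, E[X²]=178.12.
E[X] = 0.39·6 + 0.27·0.3 + 0.34·12.6 = 6.705.
E[X²] = 0.39·38 + 0.27·1.09 + 0.34·178.12 = 75.6751.
Var(X) = E[X²] − (E[X])² = 75.6751 − 44.957 = 30.7181.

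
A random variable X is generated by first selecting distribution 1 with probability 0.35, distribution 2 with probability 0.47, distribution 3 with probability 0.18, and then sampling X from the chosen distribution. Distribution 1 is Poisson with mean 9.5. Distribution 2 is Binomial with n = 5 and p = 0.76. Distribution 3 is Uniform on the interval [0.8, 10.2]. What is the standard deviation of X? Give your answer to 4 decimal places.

Per component, 1: μ=9.5, E[X²]=99.75; 2: μ=3.8, E[X²]=15.352; 3: μ=5.5, E[X²]=37.6133.
E[X] = 0.35·9.5 + 0.47·3.8 + 0.18·5.5 = 6.101.
E[X²] = 0.35·99.75 + 0.47·15.352 + 0.18·37.6133 = 48.8983.
Var(X) = E[X²] − (E[X])² = 48.8983 − 37.2222 = 11.6761.
SD(X) = √11.6761 = 3.41704.

3.4170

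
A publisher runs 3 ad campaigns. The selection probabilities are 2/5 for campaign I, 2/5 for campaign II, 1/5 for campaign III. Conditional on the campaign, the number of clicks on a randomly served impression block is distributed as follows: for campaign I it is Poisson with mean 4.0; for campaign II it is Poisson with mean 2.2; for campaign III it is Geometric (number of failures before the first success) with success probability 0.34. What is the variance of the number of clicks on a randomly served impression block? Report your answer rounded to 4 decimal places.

4.4847

Per component, I: μ=4, E[X²]=20; II: μ=2.2, E[X²]=7.04; III: μ=1.94118, E[X²]=9.47751.
E[X] = 0.4·4 + 0.4·2.2 + 0.2·1.94118 = 2.86824.
E[X²] = 0.4·20 + 0.4·7.04 + 0.2·9.47751 = 12.7115.
Var(X) = E[X²] − (E[X])² = 12.7115 − 8.22677 = 4.48473.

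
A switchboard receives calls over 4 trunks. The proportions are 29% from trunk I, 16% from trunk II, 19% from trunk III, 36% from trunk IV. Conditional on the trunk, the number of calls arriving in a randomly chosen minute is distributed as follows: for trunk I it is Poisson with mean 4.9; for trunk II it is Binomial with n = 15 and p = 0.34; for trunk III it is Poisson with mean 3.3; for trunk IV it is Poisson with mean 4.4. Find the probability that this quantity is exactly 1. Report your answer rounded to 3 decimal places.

Conditional on each trunk, P(X = 1): I: 0.0364883; II: 0.015177; III: 0.121714; IV: 0.0540203.
By total probability, P(X = 1) = 0.29·0.0364883 + 0.16·0.015177 + 0.19·0.121714 + 0.36·0.0540203 = 0.055583.

0.056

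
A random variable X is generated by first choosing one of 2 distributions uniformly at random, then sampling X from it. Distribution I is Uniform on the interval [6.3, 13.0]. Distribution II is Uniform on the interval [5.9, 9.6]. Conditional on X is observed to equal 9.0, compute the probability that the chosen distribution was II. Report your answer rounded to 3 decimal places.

Likelihoods f(9.0 | ·): I: 0.149254; II: 0.27027.
Posterior ∝ prior × likelihood. Numerator for II: 0.5·0.27027 = 0.135135.
Normalizing constant: 0.5·0.149254 + 0.5·0.27027 = 0.209762.
P(II | observation) = 0.135135 / 0.209762 = 0.644231.

0.644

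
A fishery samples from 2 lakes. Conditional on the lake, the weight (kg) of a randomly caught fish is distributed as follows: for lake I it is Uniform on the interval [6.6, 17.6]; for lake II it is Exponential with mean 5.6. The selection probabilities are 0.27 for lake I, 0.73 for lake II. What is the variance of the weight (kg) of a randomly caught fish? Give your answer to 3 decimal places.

33.943

Per component, I: μ=12.1, E[X²]=156.493; II: μ=5.6, E[X²]=62.72.
E[X] = 0.27·12.1 + 0.73·5.6 = 7.355.
E[X²] = 0.27·156.493 + 0.73·62.72 = 88.0388.
Var(X) = E[X²] − (E[X])² = 88.0388 − 54.096 = 33.9428.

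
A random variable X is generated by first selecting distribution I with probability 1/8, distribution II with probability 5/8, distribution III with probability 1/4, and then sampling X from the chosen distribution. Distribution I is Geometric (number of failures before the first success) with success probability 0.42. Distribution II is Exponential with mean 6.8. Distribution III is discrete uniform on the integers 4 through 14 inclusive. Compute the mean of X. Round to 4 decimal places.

Component means — I: 1.38095; II: 6.8; III: 9.
E[X] = 0.125·1.38095 + 0.625·6.8 + 0.25·9 = 6.67262.

6.6726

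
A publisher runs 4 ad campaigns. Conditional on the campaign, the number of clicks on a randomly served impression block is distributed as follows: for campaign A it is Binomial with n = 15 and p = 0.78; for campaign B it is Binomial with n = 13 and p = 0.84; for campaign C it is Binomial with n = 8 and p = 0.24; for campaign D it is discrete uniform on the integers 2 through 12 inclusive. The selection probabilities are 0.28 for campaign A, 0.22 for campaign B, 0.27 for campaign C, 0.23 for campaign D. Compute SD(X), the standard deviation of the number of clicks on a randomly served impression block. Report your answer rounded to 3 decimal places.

Per component, A: μ=11.7, E[X²]=139.464; B: μ=10.92, E[X²]=120.994; C: μ=1.92, E[X²]=5.1456; D: μ=7, E[X²]=59.
E[X] = 0.28·11.7 + 0.22·10.92 + 0.27·1.92 + 0.23·7 = 7.8068.
E[X²] = 0.28·139.464 + 0.22·120.994 + 0.27·5.1456 + 0.23·59 = 80.6278.
Var(X) = E[X²] − (E[X])² = 80.6278 − 60.9461 = 19.6817.
SD(X) = √19.6817 = 4.43641.

4.436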